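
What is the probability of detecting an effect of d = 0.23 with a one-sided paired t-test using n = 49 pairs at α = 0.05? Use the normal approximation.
Power ≈ 0.49

Power calculation (paired t-test, normal approximation):
z_β = d · √n - z_α
z_β = 0.23 · √49 - 1.645
z_β = 0.23 · 7.000 - 1.645
z_β = -0.035

Power = Φ(z_β) = Φ(-0.035) ≈ 0.486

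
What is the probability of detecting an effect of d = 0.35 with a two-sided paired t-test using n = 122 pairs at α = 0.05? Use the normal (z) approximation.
Power ≈ 0.97

Power calculation (paired t-test, normal approximation):
z_β = d · √n - z_{α/2}
z_β = 0.35 · √122 - 1.960
z_β = 0.35 · 11.045 - 1.960
z_β = 1.906

Power = Φ(z_β) = Φ(1.906) ≈ 0.972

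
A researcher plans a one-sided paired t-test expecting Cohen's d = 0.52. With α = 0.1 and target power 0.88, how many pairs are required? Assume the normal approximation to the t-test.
n = 23 pairs

Sample size formula (paired t-test, normal approximation):
n = ((z_α + z_β) / d)²

z_α = 1.282 (for α = 0.1, one-sided)
z_β = 1.175 (for power = 0.88)
d = 0.52

n = ((1.282 + 1.175) / 0.52)²
n = (4.725)²
n ≈ 22.33
Round up to the next whole number: n = 23 pairs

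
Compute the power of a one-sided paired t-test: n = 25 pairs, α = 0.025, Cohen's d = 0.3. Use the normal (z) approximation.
Power ≈ 0.32

Power calculation (paired t-test, normal approximation):
z_β = d · √n - z_α
z_β = 0.3 · √25 - 1.960
z_β = 0.3 · 5.000 - 1.960
z_β = -0.460

Power = Φ(z_β) = Φ(-0.460) ≈ 0.323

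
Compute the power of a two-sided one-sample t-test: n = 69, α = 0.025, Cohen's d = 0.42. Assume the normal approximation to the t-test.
Power ≈ 0.89

Power calculation (one-sample t-test, normal approximation):
z_β = d · √n - z_{α/2}
z_β = 0.42 · √69 - 2.241
z_β = 0.42 · 8.307 - 2.241
z_β = 1.247

Power = Φ(z_β) = Φ(1.247) ≈ 0.894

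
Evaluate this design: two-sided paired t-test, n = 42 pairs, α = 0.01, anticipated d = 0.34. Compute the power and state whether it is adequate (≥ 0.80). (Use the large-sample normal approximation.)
Power ≈ 0.35; the study is underpowered (power < 0.80)

Power calculation (paired t-test, normal approximation):
z_β = d · √n - z_{α/2}
z_β = 0.34 · √42 - 2.576
z_β = 0.34 · 6.481 - 2.576
z_β = -0.372

Power = Φ(z_β) = Φ(-0.372) ≈ 0.355

Effect size d = 0.34 is small by Cohen's convention (0.2/0.5/0.8).

Threshold: power ≥ 0.80 is conventionally adequate.
Power ≈ 0.35 → the study is underpowered (power < 0.80).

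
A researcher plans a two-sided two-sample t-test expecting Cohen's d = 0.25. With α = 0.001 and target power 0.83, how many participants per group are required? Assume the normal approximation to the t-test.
n = 577 per group

Sample size formula (two-sample t-test, normal approximation):
n = 2 · ((z_{α/2} + z_β) / d)²

z_{α/2} = 3.291 (for α = 0.001, two-sided)
z_β = 0.954 (for power = 0.83)
d = 0.25

n = 2 · ((3.291 + 0.954) / 0.25)²
n = 2 · (16.980)²
n ≈ 576.64
Round up to the next whole number: n = 577 per group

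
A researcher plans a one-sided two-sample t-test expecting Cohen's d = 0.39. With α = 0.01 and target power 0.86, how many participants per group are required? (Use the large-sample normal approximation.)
n = 153 per group

Sample size formula (two-sample t-test, normal approximation):
n = 2 · ((z_α + z_β) / d)²

z_α = 2.326 (for α = 0.01, one-sided)
z_β = 1.080 (for power = 0.86)
d = 0.39

n = 2 · ((2.326 + 1.080) / 0.39)²
n = 2 · (8.733)²
n ≈ 152.53
Round up to the next whole number: n = 153 per group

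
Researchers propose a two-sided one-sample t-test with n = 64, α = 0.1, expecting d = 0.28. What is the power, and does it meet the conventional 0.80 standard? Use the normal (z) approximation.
Power ≈ 0.72; the study is underpowered (power < 0.80)

Power calculation (one-sample t-test, normal approximation):
z_β = d · √n - z_{α/2}
z_β = 0.28 · √64 - 1.645
z_β = 0.28 · 8.000 - 1.645
z_β = 0.595

Power = Φ(z_β) = Φ(0.595) ≈ 0.724

Effect size d = 0.28 is small by Cohen's convention (0.2/0.5/0.8).

Threshold: power ≥ 0.80 is conventionally adequate.
Power ≈ 0.72 → the study is underpowered (power < 0.80).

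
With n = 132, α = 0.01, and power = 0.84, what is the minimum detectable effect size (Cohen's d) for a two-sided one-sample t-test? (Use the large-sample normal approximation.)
d ≈ 0.31

Minimum detectable effect (one-sample t-test, normal approximation):
d = (z_{α/2} + z_β) / √n
d = (2.576 + 0.994) / √132
d = 3.570 / 11.489
d ≈ 0.31

By Cohen's convention (0.2 small / 0.5 medium / 0.8 large): small effect.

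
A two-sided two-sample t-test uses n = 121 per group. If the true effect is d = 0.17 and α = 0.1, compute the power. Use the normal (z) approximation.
Power ≈ 0.37

Power calculation (two-sample t-test, normal approximation):
z_β = d · √(n/2) - z_{α/2}
z_β = 0.17 · √(121/2) - 1.645
z_β = 0.17 · 7.778 - 1.645
z_β = -0.323

Power = Φ(z_β) = Φ(-0.323) ≈ 0.374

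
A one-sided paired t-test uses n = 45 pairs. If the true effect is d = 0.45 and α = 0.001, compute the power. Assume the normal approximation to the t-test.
Power ≈ 0.47

Power calculation (paired t-test, normal approximation):
z_β = d · √n - z_α
z_β = 0.45 · √45 - 3.090
z_β = 0.45 · 6.708 - 3.090
z_β = -0.072

Power = Φ(z_β) = Φ(-0.072) ≈ 0.471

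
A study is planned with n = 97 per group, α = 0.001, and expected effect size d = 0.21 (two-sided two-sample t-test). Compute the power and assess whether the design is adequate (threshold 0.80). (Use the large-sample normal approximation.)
Power ≈ 0.03; the study is underpowered (power < 0.80)

Power calculation (two-sample t-test, normal approximation):
z_β = d · √(n/2) - z_{α/2}
z_β = 0.21 · √(97/2) - 3.291
z_β = 0.21 · 6.964 - 3.291
z_β = -1.828

Power = Φ(z_β) = Φ(-1.828) ≈ 0.034

Effect size d = 0.21 is small by Cohen's convention (0.2/0.5/0.8).

Threshold: power ≥ 0.80 is conventionally adequate.
Power ≈ 0.03 → the study is underpowered (power < 0.80).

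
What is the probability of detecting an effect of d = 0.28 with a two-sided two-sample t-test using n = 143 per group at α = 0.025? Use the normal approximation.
Power ≈ 0.55

Power calculation (two-sample t-test, normal approximation):
z_β = d · √(n/2) - z_{α/2}
z_β = 0.28 · √(143/2) - 2.241
z_β = 0.28 · 8.456 - 2.241
z_β = 0.126

Power = Φ(z_β) = Φ(0.126) ≈ 0.550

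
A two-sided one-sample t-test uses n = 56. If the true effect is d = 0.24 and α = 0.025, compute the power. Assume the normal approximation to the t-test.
Power ≈ 0.33

Power calculation (one-sample t-test, normal approximation):
z_β = d · √n - z_{α/2}
z_β = 0.24 · √56 - 2.241
z_β = 0.24 · 7.483 - 2.241
z_β = -0.445

Power = Φ(z_β) = Φ(-0.445) ≈ 0.328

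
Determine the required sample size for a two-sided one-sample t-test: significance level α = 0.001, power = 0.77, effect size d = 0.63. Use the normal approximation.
n = 41

Sample size formula (one-sample t-test, normal approximation):
n = ((z_{α/2} + z_β) / d)²

z_{α/2} = 3.291 (for α = 0.001, two-sided)
z_β = 0.739 (for power = 0.77)
d = 0.63

n = ((3.291 + 0.739) / 0.63)²
n = (6.397)²
n ≈ 40.92
Round up to the next whole number: n = 41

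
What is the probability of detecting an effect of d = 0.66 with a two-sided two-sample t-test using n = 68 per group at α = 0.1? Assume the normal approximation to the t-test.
Power ≈ 0.99

Power calculation (two-sample t-test, normal approximation):
z_β = d · √(n/2) - z_{α/2}
z_β = 0.66 · √(68/2) - 1.645
z_β = 0.66 · 5.831 - 1.645
z_β = 2.204

Power = Φ(z_β) = Φ(2.204) ≈ 0.986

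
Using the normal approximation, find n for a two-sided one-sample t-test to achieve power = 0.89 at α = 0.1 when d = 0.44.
n = 43

Sample size formula (one-sample t-test, normal approximation):
n = ((z_{α/2} + z_β) / d)²

z_{α/2} = 1.645 (for α = 0.1, two-sided)
z_β = 1.227 (for power = 0.89)
d = 0.44

n = ((1.645 + 1.227) / 0.44)²
n = (6.527)²
n ≈ 42.60
Round up to the next whole number: n = 43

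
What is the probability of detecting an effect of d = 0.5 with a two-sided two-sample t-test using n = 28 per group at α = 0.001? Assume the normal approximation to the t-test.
Power ≈ 0.08

Power calculation (two-sample t-test, normal approximation):
z_β = d · √(n/2) - z_{α/2}
z_β = 0.5 · √(28/2) - 3.291
z_β = 0.5 · 3.742 - 3.291
z_β = -1.420

Power = Φ(z_β) = Φ(-1.420) ≈ 0.078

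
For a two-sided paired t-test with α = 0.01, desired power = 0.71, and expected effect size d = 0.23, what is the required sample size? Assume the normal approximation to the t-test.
n = 186 pairs

Sample size formula (paired t-test, normal approximation):
n = ((z_{α/2} + z_β) / d)²

z_{α/2} = 2.576 (for α = 0.01, two-sided)
z_β = 0.553 (for power = 0.71)
d = 0.23

n = ((2.576 + 0.553) / 0.23)²
n = (13.604)²
n ≈ 185.07
Round up to the next whole number: n = 186 pairs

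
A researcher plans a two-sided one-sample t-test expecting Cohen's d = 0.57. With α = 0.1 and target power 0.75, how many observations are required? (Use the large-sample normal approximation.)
n = 17

Sample size formula (one-sample t-test, normal approximation):
n = ((z_{α/2} + z_β) / d)²

z_{α/2} = 1.645 (for α = 0.1, two-sided)
z_β = 0.674 (for power = 0.75)
d = 0.57

n = ((1.645 + 0.674) / 0.57)²
n = (4.068)²
n ≈ 16.55
Round up to the next whole number: n = 17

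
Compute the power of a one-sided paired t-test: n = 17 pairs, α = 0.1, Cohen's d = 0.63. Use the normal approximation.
Power ≈ 0.91

Power calculation (paired t-test, normal approximation):
z_β = d · √n - z_α
z_β = 0.63 · √17 - 1.282
z_β = 0.63 · 4.123 - 1.282
z_β = 1.316

Power = Φ(z_β) = Φ(1.316) ≈ 0.906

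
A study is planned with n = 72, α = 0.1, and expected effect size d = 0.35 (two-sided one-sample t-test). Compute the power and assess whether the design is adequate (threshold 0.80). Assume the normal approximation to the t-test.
Power ≈ 0.91; the study is adequately powered (power ≥ 0.80)

Power calculation (one-sample t-test, normal approximation):
z_β = d · √n - z_{α/2}
z_β = 0.35 · √72 - 1.645
z_β = 0.35 · 8.485 - 1.645
z_β = 1.325

Power = Φ(z_β) = Φ(1.325) ≈ 0.907

Effect size d = 0.35 is small by Cohen's convention (0.2/0.5/0.8).

Threshold: power ≥ 0.80 is conventionally adequate.
Power ≈ 0.91 → the study is adequately powered (power ≥ 0.80).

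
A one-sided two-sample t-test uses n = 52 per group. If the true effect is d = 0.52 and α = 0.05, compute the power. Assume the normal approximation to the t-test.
Power ≈ 0.84

Power calculation (two-sample t-test, normal approximation):
z_β = d · √(n/2) - z_α
z_β = 0.52 · √(52/2) - 1.645
z_β = 0.52 · 5.099 - 1.645
z_β = 1.007

Power = Φ(z_β) = Φ(1.007) ≈ 0.843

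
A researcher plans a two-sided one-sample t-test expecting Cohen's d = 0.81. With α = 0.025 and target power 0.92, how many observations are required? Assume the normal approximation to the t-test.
n = 21

Sample size formula (one-sample t-test, normal approximation):
n = ((z_{α/2} + z_β) / d)²

z_{α/2} = 2.241 (for α = 0.025, two-sided)
z_β = 1.405 (for power = 0.92)
d = 0.81

n = ((2.241 + 1.405) / 0.81)²
n = (4.501)²
n ≈ 20.26
Round up to the next whole number: n = 21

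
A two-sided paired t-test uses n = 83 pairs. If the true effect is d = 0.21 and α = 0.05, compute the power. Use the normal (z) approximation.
Power ≈ 0.48

Power calculation (paired t-test, normal approximation):
z_β = d · √n - z_{α/2}
z_β = 0.21 · √83 - 1.960
z_β = 0.21 · 9.110 - 1.960
z_β = -0.047

Power = Φ(z_β) = Φ(-0.047) ≈ 0.481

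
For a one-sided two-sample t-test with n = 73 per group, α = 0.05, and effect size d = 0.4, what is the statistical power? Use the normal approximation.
Power ≈ 0.78

Power calculation (two-sample t-test, normal approximation):
z_β = d · √(n/2) - z_α
z_β = 0.4 · √(73/2) - 1.645
z_β = 0.4 · 6.042 - 1.645
z_β = 0.772

Power = Φ(z_β) = Φ(0.772) ≈ 0.780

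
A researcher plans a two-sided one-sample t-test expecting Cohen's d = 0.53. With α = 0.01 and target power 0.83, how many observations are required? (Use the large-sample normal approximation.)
n = 45

Sample size formula (one-sample t-test, normal approximation):
n = ((z_{α/2} + z_β) / d)²

z_{α/2} = 2.576 (for α = 0.01, two-sided)
z_β = 0.954 (for power = 0.83)
d = 0.53

n = ((2.576 + 0.954) / 0.53)²
n = (6.660)²
n ≈ 44.36
Round up to the next whole number: n = 45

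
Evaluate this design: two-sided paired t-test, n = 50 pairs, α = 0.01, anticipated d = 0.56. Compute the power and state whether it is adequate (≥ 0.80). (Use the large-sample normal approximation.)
Power ≈ 0.92; the study is adequately powered (power ≥ 0.80)

Power calculation (paired t-test, normal approximation):
z_β = d · √n - z_{α/2}
z_β = 0.56 · √50 - 2.576
z_β = 0.56 · 7.071 - 2.576
z_β = 1.384

Power = Φ(z_β) = Φ(1.384) ≈ 0.917

Effect size d = 0.56 is medium by Cohen's convention (0.2/0.5/0.8).

Threshold: power ≥ 0.80 is conventionally adequate.
Power ≈ 0.92 → the study is adequately powered (power ≥ 0.80).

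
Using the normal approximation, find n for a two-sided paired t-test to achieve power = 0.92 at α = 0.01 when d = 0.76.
n = 28 pairs

Sample size formula (paired t-test, normal approximation):
n = ((z_{α/2} + z_β) / d)²

z_{α/2} = 2.576 (for α = 0.01, two-sided)
z_β = 1.405 (for power = 0.92)
d = 0.76

n = ((2.576 + 1.405) / 0.76)²
n = (5.238)²
n ≈ 27.44
Round up to the next whole number: n = 28 pairs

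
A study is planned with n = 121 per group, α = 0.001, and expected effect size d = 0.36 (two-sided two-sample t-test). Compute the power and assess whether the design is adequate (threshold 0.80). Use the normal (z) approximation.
Power ≈ 0.31; the study is underpowered (power < 0.80)

Power calculation (two-sample t-test, normal approximation):
z_β = d · √(n/2) - z_{α/2}
z_β = 0.36 · √(121/2) - 3.291
z_β = 0.36 · 7.778 - 3.291
z_β = -0.490

Power = Φ(z_β) = Φ(-0.490) ≈ 0.312

Effect size d = 0.36 is small by Cohen's convention (0.2/0.5/0.8).

Threshold: power ≥ 0.80 is conventionally adequate.
Power ≈ 0.31 → the study is underpowered (power < 0.80).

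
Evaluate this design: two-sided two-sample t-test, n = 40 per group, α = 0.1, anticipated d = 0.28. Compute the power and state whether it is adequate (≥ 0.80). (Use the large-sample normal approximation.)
Power ≈ 0.35; the study is underpowered (power < 0.80)

Power calculation (two-sample t-test, normal approximation):
z_β = d · √(n/2) - z_{α/2}
z_β = 0.28 · √(40/2) - 1.645
z_β = 0.28 · 4.472 - 1.645
z_β = -0.393

Power = Φ(z_β) = Φ(-0.393) ≈ 0.347

Effect size d = 0.28 is small by Cohen's convention (0.2/0.5/0.8).

Threshold: power ≥ 0.80 is conventionally adequate.
Power ≈ 0.35 → the study is underpowered (power < 0.80).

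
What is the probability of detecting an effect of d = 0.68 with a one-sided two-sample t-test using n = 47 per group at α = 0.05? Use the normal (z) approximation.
Power ≈ 0.95

Power calculation (two-sample t-test, normal approximation):
z_β = d · √(n/2) - z_α
z_β = 0.68 · √(47/2) - 1.645
z_β = 0.68 · 4.848 - 1.645
z_β = 1.652

Power = Φ(z_β) = Φ(1.652) ≈ 0.951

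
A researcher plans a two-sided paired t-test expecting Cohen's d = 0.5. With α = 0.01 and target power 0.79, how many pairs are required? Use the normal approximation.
n = 46 pairs

Sample size formula (paired t-test, normal approximation):
n = ((z_{α/2} + z_β) / d)²

z_{α/2} = 2.576 (for α = 0.01, two-sided)
z_β = 0.806 (for power = 0.79)
d = 0.5

n = ((2.576 + 0.806) / 0.5)²
n = (6.764)²
n ≈ 45.75
Round up to the next whole number: n = 46 pairs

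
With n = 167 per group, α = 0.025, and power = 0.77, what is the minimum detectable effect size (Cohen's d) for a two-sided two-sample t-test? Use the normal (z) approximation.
d ≈ 0.33

Minimum detectable effect (two-sample t-test, normal approximation):
d = (z_{α/2} + z_β) / √(n/2)
d = (2.241 + 0.739) / √(167/2)
d = 2.980 / 9.138
d ≈ 0.33

By Cohen's convention (0.2 small / 0.5 medium / 0.8 large): small effect.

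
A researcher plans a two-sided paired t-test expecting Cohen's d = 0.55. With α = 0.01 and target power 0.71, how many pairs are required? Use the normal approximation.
n = 33 pairs

Sample size formula (paired t-test, normal approximation):
n = ((z_{α/2} + z_β) / d)²

z_{α/2} = 2.576 (for α = 0.01, two-sided)
z_β = 0.553 (for power = 0.71)
d = 0.55

n = ((2.576 + 0.553) / 0.55)²
n = (5.689)²
n ≈ 32.36
Round up to the next whole number: n = 33 pairs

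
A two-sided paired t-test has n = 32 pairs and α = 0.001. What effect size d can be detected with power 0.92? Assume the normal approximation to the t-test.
d ≈ 0.83

Minimum detectable effect (paired t-test, normal approximation):
d = (z_{α/2} + z_β) / √n
d = (3.291 + 1.405) / √32
d = 4.696 / 5.657
d ≈ 0.83

By Cohen's convention (0.2 small / 0.5 medium / 0.8 large): large effect.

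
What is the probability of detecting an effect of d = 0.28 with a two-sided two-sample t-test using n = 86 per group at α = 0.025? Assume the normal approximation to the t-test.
Power ≈ 0.34

Power calculation (two-sample t-test, normal approximation):
z_β = d · √(n/2) - z_{α/2}
z_β = 0.28 · √(86/2) - 2.241
z_β = 0.28 · 6.557 - 2.241
z_β = -0.405

Power = Φ(z_β) = Φ(-0.405) ≈ 0.343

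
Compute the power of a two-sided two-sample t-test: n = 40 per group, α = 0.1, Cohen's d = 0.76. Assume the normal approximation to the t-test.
Power ≈ 0.96

Power calculation (two-sample t-test, normal approximation):
z_β = d · √(n/2) - z_{α/2}
z_β = 0.76 · √(40/2) - 1.645
z_β = 0.76 · 4.472 - 1.645
z_β = 1.754

Power = Φ(z_β) = Φ(1.754) ≈ 0.960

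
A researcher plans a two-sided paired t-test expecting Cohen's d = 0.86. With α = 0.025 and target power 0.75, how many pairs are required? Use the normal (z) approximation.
n = 12 pairs

Sample size formula (paired t-test, normal approximation):
n = ((z_{α/2} + z_β) / d)²

z_{α/2} = 2.241 (for α = 0.025, two-sided)
z_β = 0.674 (for power = 0.75)
d = 0.86

n = ((2.241 + 0.674) / 0.86)²
n = (3.390)²
n ≈ 11.49
Round up to the next whole number: n = 12 pairs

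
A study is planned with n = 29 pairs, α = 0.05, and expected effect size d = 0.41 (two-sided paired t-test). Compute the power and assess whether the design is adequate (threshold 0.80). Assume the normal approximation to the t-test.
Power ≈ 0.60; the study is underpowered (power < 0.80)

Power calculation (paired t-test, normal approximation):
z_β = d · √n - z_{α/2}
z_β = 0.41 · √29 - 1.960
z_β = 0.41 · 5.385 - 1.960
z_β = 0.248

Power = Φ(z_β) = Φ(0.248) ≈ 0.598

Effect size d = 0.41 is small by Cohen's convention (0.2/0.5/0.8).

Threshold: power ≥ 0.80 is conventionally adequate.
Power ≈ 0.60 → the study is underpowered (power < 0.80).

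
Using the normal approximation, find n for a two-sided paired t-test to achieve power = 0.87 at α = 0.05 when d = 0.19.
n = 264 pairs

Sample size formula (paired t-test, normal approximation):
n = ((z_{α/2} + z_β) / d)²

z_{α/2} = 1.960 (for α = 0.05, two-sided)
z_β = 1.126 (for power = 0.87)
d = 0.19

n = ((1.960 + 1.126) / 0.19)²
n = (16.242)²
n ≈ 263.80
Round up to the next whole number: n = 264 pairs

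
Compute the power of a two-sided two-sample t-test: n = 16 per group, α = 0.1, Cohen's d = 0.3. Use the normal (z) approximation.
Power ≈ 0.21

Power calculation (two-sample t-test, normal approximation):
z_β = d · √(n/2) - z_{α/2}
z_β = 0.3 · √(16/2) - 1.645
z_β = 0.3 · 2.828 - 1.645
z_β = -0.796

Power = Φ(z_β) = Φ(-0.796) ≈ 0.213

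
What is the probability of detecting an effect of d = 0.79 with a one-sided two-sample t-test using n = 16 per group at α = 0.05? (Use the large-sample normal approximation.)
Power ≈ 0.72

Power calculation (two-sample t-test, normal approximation):
z_β = d · √(n/2) - z_α
z_β = 0.79 · √(16/2) - 1.645
z_β = 0.79 · 2.828 - 1.645
z_β = 0.590

Power = Φ(z_β) = Φ(0.590) ≈ 0.722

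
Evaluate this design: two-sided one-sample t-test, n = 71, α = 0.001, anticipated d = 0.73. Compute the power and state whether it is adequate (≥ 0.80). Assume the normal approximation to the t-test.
Power ≈ 1.00; the study is adequately powered (power ≥ 0.80)

Power calculation (one-sample t-test, normal approximation):
z_β = d · √n - z_{α/2}
z_β = 0.73 · √71 - 3.291
z_β = 0.73 · 8.426 - 3.291
z_β = 2.861

Power = Φ(z_β) = Φ(2.861) ≈ 0.998

Effect size d = 0.73 is medium by Cohen's convention (0.2/0.5/0.8).

Threshold: power ≥ 0.80 is conventionally adequate.
Power ≈ 1.00 → the study is adequately powered (power ≥ 0.80).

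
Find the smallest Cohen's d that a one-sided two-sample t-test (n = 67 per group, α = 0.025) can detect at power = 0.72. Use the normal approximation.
d ≈ 0.44

Minimum detectable effect (two-sample t-test, normal approximation):
d = (z_α + z_β) / √(n/2)
d = (1.960 + 0.583) / √(67/2)
d = 2.543 / 5.788
d ≈ 0.44

By Cohen's convention (0.2 small / 0.5 medium / 0.8 large): small effect.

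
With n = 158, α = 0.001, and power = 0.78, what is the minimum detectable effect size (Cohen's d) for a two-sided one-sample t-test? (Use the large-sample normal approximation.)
d ≈ 0.32

Minimum detectable effect (one-sample t-test, normal approximation):
d = (z_{α/2} + z_β) / √n
d = (3.291 + 0.772) / √158
d = 4.063 / 12.570
d ≈ 0.32

By Cohen's convention (0.2 small / 0.5 medium / 0.8 large): small effect.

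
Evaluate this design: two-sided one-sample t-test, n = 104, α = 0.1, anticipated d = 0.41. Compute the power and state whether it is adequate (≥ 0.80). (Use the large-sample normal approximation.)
Power ≈ 0.99; the study is adequately powered (power ≥ 0.80)

Power calculation (one-sample t-test, normal approximation):
z_β = d · √n - z_{α/2}
z_β = 0.41 · √104 - 1.645
z_β = 0.41 · 10.198 - 1.645
z_β = 2.536

Power = Φ(z_β) = Φ(2.536) ≈ 0.994

Effect size d = 0.41 is small by Cohen's convention (0.2/0.5/0.8).

Threshold: power ≥ 0.80 is conventionally adequate.
Power ≈ 0.99 → the study is adequately powered (power ≥ 0.80).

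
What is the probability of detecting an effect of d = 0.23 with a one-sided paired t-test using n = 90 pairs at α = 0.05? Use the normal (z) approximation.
Power ≈ 0.70

Power calculation (paired t-test, normal approximation):
z_β = d · √n - z_α
z_β = 0.23 · √90 - 1.645
z_β = 0.23 · 9.487 - 1.645
z_β = 0.537

Power = Φ(z_β) = Φ(0.537) ≈ 0.704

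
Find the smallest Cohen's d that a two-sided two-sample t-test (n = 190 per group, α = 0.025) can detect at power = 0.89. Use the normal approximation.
d ≈ 0.36

Minimum detectable effect (two-sample t-test, normal approximation):
d = (z_{α/2} + z_β) / √(n/2)
d = (2.241 + 1.227) / √(190/2)
d = 3.468 / 9.747
d ≈ 0.36

By Cohen's convention (0.2 small / 0.5 medium / 0.8 large): small effect.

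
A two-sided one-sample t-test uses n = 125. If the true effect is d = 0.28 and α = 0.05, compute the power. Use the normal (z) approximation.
Power ≈ 0.88

Power calculation (one-sample t-test, normal approximation):
z_β = d · √n - z_{α/2}
z_β = 0.28 · √125 - 1.960
z_β = 0.28 · 11.180 - 1.960
z_β = 1.171

Power = Φ(z_β) = Φ(1.171) ≈ 0.879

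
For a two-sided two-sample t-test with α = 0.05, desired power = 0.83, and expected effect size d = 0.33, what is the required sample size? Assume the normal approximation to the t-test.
n = 156 per group

Sample size formula (two-sample t-test, normal approximation):
n = 2 · ((z_{α/2} + z_β) / d)²

z_{α/2} = 1.960 (for α = 0.05, two-sided)
z_β = 0.954 (for power = 0.83)
d = 0.33

n = 2 · ((1.960 + 0.954) / 0.33)²
n = 2 · (8.830)²
n ≈ 155.94
Round up to the next whole number: n = 156 per group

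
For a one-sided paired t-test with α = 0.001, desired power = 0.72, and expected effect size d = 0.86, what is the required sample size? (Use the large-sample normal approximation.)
n = 19 pairs

Sample size formula (paired t-test, normal approximation):
n = ((z_α + z_β) / d)²

z_α = 3.090 (for α = 0.001, one-sided)
z_β = 0.583 (for power = 0.72)
d = 0.86

n = ((3.090 + 0.583) / 0.86)²
n = (4.271)²
n ≈ 18.24
Round up to the next whole number: n = 19 pairs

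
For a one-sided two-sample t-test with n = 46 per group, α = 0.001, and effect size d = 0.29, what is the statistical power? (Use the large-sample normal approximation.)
Power ≈ 0.04

Power calculation (two-sample t-test, normal approximation):
z_β = d · √(n/2) - z_α
z_β = 0.29 · √(46/2) - 3.090
z_β = 0.29 · 4.796 - 3.090
z_β = -1.699

Power = Φ(z_β) = Φ(-1.699) ≈ 0.045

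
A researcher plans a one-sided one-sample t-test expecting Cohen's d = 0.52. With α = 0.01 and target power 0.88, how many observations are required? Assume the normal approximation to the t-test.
n = 46

Sample size formula (one-sample t-test, normal approximation):
n = ((z_α + z_β) / d)²

z_α = 2.326 (for α = 0.01, one-sided)
z_β = 1.175 (for power = 0.88)
d = 0.52

n = ((2.326 + 1.175) / 0.52)²
n = (6.733)²
n ≈ 45.33
Round up to the next whole number: n = 46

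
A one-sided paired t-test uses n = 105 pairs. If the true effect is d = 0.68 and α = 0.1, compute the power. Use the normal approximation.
Power ≈ 1.00

Power calculation (paired t-test, normal approximation):
z_β = d · √n - z_α
z_β = 0.68 · √105 - 1.282
z_β = 0.68 · 10.247 - 1.282
z_β = 5.686

Power = Φ(z_β) = Φ(5.686) ≈ 1.000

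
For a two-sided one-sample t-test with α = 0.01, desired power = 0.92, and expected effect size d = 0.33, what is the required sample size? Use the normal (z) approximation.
n = 146

Sample size formula (one-sample t-test, normal approximation):
n = ((z_{α/2} + z_β) / d)²

z_{α/2} = 2.576 (for α = 0.01, two-sided)
z_β = 1.405 (for power = 0.92)
d = 0.33

n = ((2.576 + 1.405) / 0.33)²
n = (12.064)²
n ≈ 145.54
Round up to the next whole number: n = 146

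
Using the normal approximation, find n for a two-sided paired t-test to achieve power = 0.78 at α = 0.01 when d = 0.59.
n = 33 pairs

Sample size formula (paired t-test, normal approximation):
n = ((z_{α/2} + z_β) / d)²

z_{α/2} = 2.576 (for α = 0.01, two-sided)
z_β = 0.772 (for power = 0.78)
d = 0.59

n = ((2.576 + 0.772) / 0.59)²
n = (5.675)²
n ≈ 32.21
Round up to the next whole number: n = 33 pairs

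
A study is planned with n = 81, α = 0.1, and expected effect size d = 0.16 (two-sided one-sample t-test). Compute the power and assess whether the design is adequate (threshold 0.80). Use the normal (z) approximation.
Power ≈ 0.42; the study is underpowered (power < 0.80)

Power calculation (one-sample t-test, normal approximation):
z_β = d · √n - z_{α/2}
z_β = 0.16 · √81 - 1.645
z_β = 0.16 · 9.000 - 1.645
z_β = -0.205

Power = Φ(z_β) = Φ(-0.205) ≈ 0.419

Effect size d = 0.16 is very small by Cohen's convention (0.2/0.5/0.8).

Threshold: power ≥ 0.80 is conventionally adequate.
Power ≈ 0.42 → the study is underpowered (power < 0.80).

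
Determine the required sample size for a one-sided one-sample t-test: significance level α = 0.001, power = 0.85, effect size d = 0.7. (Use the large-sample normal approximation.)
n = 35

Sample size formula (one-sample t-test, normal approximation):
n = ((z_α + z_β) / d)²

z_α = 3.090 (for α = 0.001, one-sided)
z_β = 1.036 (for power = 0.85)
d = 0.7

n = ((3.090 + 1.036) / 0.7)²
n = (5.894)²
n ≈ 34.74
Round up to the next whole number: n = 35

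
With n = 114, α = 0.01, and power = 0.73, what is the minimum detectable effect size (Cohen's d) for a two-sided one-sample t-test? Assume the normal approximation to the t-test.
d ≈ 0.30

Minimum detectable effect (one-sample t-test, normal approximation):
d = (z_{α/2} + z_β) / √n
d = (2.576 + 0.613) / √114
d = 3.189 / 10.677
d ≈ 0.30

By Cohen's convention (0.2 small / 0.5 medium / 0.8 large): small effect.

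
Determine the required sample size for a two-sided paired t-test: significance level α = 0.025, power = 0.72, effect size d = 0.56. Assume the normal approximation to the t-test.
n = 26 pairs

Sample size formula (paired t-test, normal approximation):
n = ((z_{α/2} + z_β) / d)²

z_{α/2} = 2.241 (for α = 0.025, two-sided)
z_β = 0.583 (for power = 0.72)
d = 0.56

n = ((2.241 + 0.583) / 0.56)²
n = (5.043)²
n ≈ 25.43
Round up to the next whole number: n = 26 pairs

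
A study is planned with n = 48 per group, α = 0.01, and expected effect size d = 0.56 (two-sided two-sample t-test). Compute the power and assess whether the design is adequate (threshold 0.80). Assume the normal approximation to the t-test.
Power ≈ 0.57; the study is underpowered (power < 0.80)

Power calculation (two-sample t-test, normal approximation):
z_β = d · √(n/2) - z_{α/2}
z_β = 0.56 · √(48/2) - 2.576
z_β = 0.56 · 4.899 - 2.576
z_β = 0.168

Power = Φ(z_β) = Φ(0.168) ≈ 0.567

Effect size d = 0.56 is medium by Cohen's convention (0.2/0.5/0.8).

Threshold: power ≥ 0.80 is conventionally adequate.
Power ≈ 0.57 → the study is underpowered (power < 0.80).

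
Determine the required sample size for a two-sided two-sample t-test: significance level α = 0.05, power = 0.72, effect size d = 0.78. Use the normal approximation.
n = 22 per group

Sample size formula (two-sample t-test, normal approximation):
n = 2 · ((z_{α/2} + z_β) / d)²

z_{α/2} = 1.960 (for α = 0.05, two-sided)
z_β = 0.583 (for power = 0.72)
d = 0.78

n = 2 · ((1.960 + 0.583) / 0.78)²
n = 2 · (3.260)²
n ≈ 21.26
Round up to the next whole number: n = 22 per group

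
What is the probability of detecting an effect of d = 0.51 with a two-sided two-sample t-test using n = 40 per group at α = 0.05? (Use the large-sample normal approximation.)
Power ≈ 0.63

Power calculation (two-sample t-test, normal approximation):
z_β = d · √(n/2) - z_{α/2}
z_β = 0.51 · √(40/2) - 1.960
z_β = 0.51 · 4.472 - 1.960
z_β = 0.321

Power = Φ(z_β) = Φ(0.321) ≈ 0.626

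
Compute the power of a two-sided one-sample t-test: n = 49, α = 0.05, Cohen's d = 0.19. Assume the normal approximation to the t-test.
Power ≈ 0.26

Power calculation (one-sample t-test, normal approximation):
z_β = d · √n - z_{α/2}
z_β = 0.19 · √49 - 1.960
z_β = 0.19 · 7.000 - 1.960
z_β = -0.630

Power = Φ(z_β) = Φ(-0.630) ≈ 0.264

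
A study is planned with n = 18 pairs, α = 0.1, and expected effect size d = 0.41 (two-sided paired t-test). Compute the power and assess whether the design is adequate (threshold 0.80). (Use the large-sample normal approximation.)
Power ≈ 0.54; the study is underpowered (power < 0.80)

Power calculation (paired t-test, normal approximation):
z_β = d · √n - z_{α/2}
z_β = 0.41 · √18 - 1.645
z_β = 0.41 · 4.243 - 1.645
z_β = 0.095

Power = Φ(z_β) = Φ(0.095) ≈ 0.538

Effect size d = 0.41 is small by Cohen's convention (0.2/0.5/0.8).

Threshold: power ≥ 0.80 is conventionally adequate.
Power ≈ 0.54 → the study is underpowered (power < 0.80).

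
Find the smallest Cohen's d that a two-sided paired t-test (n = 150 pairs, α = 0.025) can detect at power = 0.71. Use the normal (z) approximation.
d ≈ 0.23

Minimum detectable effect (paired t-test, normal approximation):
d = (z_{α/2} + z_β) / √n
d = (2.241 + 0.553) / √150
d = 2.795 / 12.247
d ≈ 0.23

By Cohen's convention (0.2 small / 0.5 medium / 0.8 large): small effect.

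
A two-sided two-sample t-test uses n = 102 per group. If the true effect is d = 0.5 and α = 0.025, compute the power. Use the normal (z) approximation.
Power ≈ 0.91

Power calculation (two-sample t-test, normal approximation):
z_β = d · √(n/2) - z_{α/2}
z_β = 0.5 · √(102/2) - 2.241
z_β = 0.5 · 7.141 - 2.241
z_β = 1.329

Power = Φ(z_β) = Φ(1.329) ≈ 0.908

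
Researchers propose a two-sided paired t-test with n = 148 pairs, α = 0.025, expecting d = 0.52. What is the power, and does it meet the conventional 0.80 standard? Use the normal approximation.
Power ≈ 1.00; the study is adequately powered (power ≥ 0.80)

Power calculation (paired t-test, normal approximation):
z_β = d · √n - z_{α/2}
z_β = 0.52 · √148 - 2.241
z_β = 0.52 · 12.166 - 2.241
z_β = 4.085

Power = Φ(z_β) = Φ(4.085) ≈ 1.000

Effect size d = 0.52 is medium by Cohen's convention (0.2/0.5/0.8).

Threshold: power ≥ 0.80 is conventionally adequate.
Power ≈ 1.00 → the study is adequately powered (power ≥ 0.80).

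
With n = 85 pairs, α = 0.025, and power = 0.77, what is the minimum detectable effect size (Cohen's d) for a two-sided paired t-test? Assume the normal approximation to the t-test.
d ≈ 0.32

Minimum detectable effect (paired t-test, normal approximation):
d = (z_{α/2} + z_β) / √n
d = (2.241 + 0.739) / √85
d = 2.980 / 9.220
d ≈ 0.32

By Cohen's convention (0.2 small / 0.5 medium / 0.8 large): small effect.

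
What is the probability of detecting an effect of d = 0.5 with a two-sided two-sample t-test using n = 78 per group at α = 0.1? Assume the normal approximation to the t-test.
Power ≈ 0.93

Power calculation (two-sample t-test, normal approximation):
z_β = d · √(n/2) - z_{α/2}
z_β = 0.5 · √(78/2) - 1.645
z_β = 0.5 · 6.245 - 1.645
z_β = 1.478

Power = Φ(z_β) = Φ(1.478) ≈ 0.930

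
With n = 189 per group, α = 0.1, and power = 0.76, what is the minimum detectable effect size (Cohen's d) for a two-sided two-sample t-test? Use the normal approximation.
d ≈ 0.24

Minimum detectable effect (two-sample t-test, normal approximation):
d = (z_{α/2} + z_β) / √(n/2)
d = (1.645 + 0.706) / √(189/2)
d = 2.351 / 9.721
d ≈ 0.24

By Cohen's convention (0.2 small / 0.5 medium / 0.8 large): small effect.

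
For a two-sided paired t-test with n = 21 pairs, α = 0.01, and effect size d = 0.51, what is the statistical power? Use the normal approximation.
Power ≈ 0.41

Power calculation (paired t-test, normal approximation):
z_β = d · √n - z_{α/2}
z_β = 0.51 · √21 - 2.576
z_β = 0.51 · 4.583 - 2.576
z_β = -0.239

Power = Φ(z_β) = Φ(-0.239) ≈ 0.406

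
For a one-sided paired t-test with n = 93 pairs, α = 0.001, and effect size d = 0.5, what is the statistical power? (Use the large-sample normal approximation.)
Power ≈ 0.96

Power calculation (paired t-test, normal approximation):
z_β = d · √n - z_α
z_β = 0.5 · √93 - 3.090
z_β = 0.5 · 9.644 - 3.090
z_β = 1.732

Power = Φ(z_β) = Φ(1.732) ≈ 0.958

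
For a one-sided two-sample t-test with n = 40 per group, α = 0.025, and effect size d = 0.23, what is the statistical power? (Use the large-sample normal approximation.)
Power ≈ 0.18

Power calculation (two-sample t-test, normal approximation):
z_β = d · √(n/2) - z_α
z_β = 0.23 · √(40/2) - 1.960
z_β = 0.23 · 4.472 - 1.960
z_β = -0.931

Power = Φ(z_β) = Φ(-0.931) ≈ 0.176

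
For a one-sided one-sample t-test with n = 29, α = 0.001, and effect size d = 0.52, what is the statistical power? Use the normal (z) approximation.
Power ≈ 0.39

Power calculation (one-sample t-test, normal approximation):
z_β = d · √n - z_α
z_β = 0.52 · √29 - 3.090
z_β = 0.52 · 5.385 - 3.090
z_β = -0.290

Power = Φ(z_β) = Φ(-0.290) ≈ 0.386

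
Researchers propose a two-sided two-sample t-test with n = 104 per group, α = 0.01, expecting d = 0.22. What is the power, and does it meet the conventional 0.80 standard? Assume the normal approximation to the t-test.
Power ≈ 0.16; the study is underpowered (power < 0.80)

Power calculation (two-sample t-test, normal approximation):
z_β = d · √(n/2) - z_{α/2}
z_β = 0.22 · √(104/2) - 2.576
z_β = 0.22 · 7.211 - 2.576
z_β = -0.989

Power = Φ(z_β) = Φ(-0.989) ≈ 0.161

Effect size d = 0.22 is small by Cohen's convention (0.2/0.5/0.8).

Threshold: power ≥ 0.80 is conventionally adequate.
Power ≈ 0.16 → the study is underpowered (power < 0.80).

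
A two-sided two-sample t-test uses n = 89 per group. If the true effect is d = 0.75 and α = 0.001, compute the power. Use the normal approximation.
Power ≈ 0.96

Power calculation (two-sample t-test, normal approximation):
z_β = d · √(n/2) - z_{α/2}
z_β = 0.75 · √(89/2) - 3.291
z_β = 0.75 · 6.671 - 3.291
z_β = 1.713

Power = Φ(z_β) = Φ(1.713) ≈ 0.957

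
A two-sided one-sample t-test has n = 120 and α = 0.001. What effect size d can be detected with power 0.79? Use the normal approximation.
d ≈ 0.37

Minimum detectable effect (one-sample t-test, normal approximation):
d = (z_{α/2} + z_β) / √n
d = (3.291 + 0.806) / √120
d = 4.097 / 10.954
d ≈ 0.37

By Cohen's convention (0.2 small / 0.5 medium / 0.8 large): small effect.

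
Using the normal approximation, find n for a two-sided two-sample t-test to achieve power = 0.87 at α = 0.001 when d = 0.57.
n = 121 per group

Sample size formula (two-sample t-test, normal approximation):
n = 2 · ((z_{α/2} + z_β) / d)²

z_{α/2} = 3.291 (for α = 0.001, two-sided)
z_β = 1.126 (for power = 0.87)
d = 0.57

n = 2 · ((3.291 + 1.126) / 0.57)²
n = 2 · (7.749)²
n ≈ 120.09
Round up to the next whole number: n = 121 per group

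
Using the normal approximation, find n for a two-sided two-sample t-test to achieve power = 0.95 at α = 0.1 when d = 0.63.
n = 55 per group

Sample size formula (two-sample t-test, normal approximation):
n = 2 · ((z_{α/2} + z_β) / d)²

z_{α/2} = 1.645 (for α = 0.1, two-sided)
z_β = 1.645 (for power = 0.95)
d = 0.63

n = 2 · ((1.645 + 1.645) / 0.63)²
n = 2 · (5.222)²
n ≈ 54.54
Round up to the next whole number: n = 55 per group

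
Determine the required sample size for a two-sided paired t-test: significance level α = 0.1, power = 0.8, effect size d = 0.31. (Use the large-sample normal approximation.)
n = 65 pairs

Sample size formula (paired t-test, normal approximation):
n = ((z_{α/2} + z_β) / d)²

z_{α/2} = 1.645 (for α = 0.1, two-sided)
z_β = 0.842 (for power = 0.8)
d = 0.31

n = ((1.645 + 0.842) / 0.31)²
n = (8.023)²
n ≈ 64.37
Round up to the next whole number: n = 65 pairs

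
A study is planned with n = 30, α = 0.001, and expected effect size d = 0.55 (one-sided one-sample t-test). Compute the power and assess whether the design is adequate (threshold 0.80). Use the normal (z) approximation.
Power ≈ 0.47; the study is underpowered (power < 0.80)

Power calculation (one-sample t-test, normal approximation):
z_β = d · √n - z_α
z_β = 0.55 · √30 - 3.090
z_β = 0.55 · 5.477 - 3.090
z_β = -0.078

Power = Φ(z_β) = Φ(-0.078) ≈ 0.469

Effect size d = 0.55 is medium by Cohen's convention (0.2/0.5/0.8).

Threshold: power ≥ 0.80 is conventionally adequate.
Power ≈ 0.47 → the study is underpowered (power < 0.80).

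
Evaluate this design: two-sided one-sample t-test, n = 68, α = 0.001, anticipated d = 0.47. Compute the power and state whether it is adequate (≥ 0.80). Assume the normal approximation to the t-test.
Power ≈ 0.72; the study is underpowered (power < 0.80)

Power calculation (one-sample t-test, normal approximation):
z_β = d · √n - z_{α/2}
z_β = 0.47 · √68 - 3.291
z_β = 0.47 · 8.246 - 3.291
z_β = 0.585

Power = Φ(z_β) = Φ(0.585) ≈ 0.721

Effect size d = 0.47 is small by Cohen's convention (0.2/0.5/0.8).

Threshold: power ≥ 0.80 is conventionally adequate.
Power ≈ 0.72 → the study is underpowered (power < 0.80).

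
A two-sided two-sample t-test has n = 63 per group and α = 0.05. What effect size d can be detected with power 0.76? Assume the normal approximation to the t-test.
d ≈ 0.48

Minimum detectable effect (two-sample t-test, normal approximation):
d = (z_{α/2} + z_β) / √(n/2)
d = (1.960 + 0.706) / √(63/2)
d = 2.666 / 5.612
d ≈ 0.48

By Cohen's convention (0.2 small / 0.5 medium / 0.8 large): small effect.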